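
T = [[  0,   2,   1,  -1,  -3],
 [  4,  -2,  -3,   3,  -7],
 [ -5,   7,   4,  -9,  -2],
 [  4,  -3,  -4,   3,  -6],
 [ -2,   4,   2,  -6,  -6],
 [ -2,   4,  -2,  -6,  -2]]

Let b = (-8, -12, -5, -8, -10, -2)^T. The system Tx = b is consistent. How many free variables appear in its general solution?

Row reduce the augmented matrix [T | b].
Swap R1 ↔ R2
R3 ← R3 + (5/4)·R1: [0, 9/2, 1/4, -21/4, -43/4, -20]
R4 ← R4 − R1: [0, -1, -1, 0, 1, 4]
R5 ← R5 + (1/2)·R1: [0, 3, 1/2, -9/2, -19/2, -16]
R6 ← R6 + (1/2)·R1: [0, 3, -7/2, -9/2, -11/2, -8]
R3 ← R3 − (9/4)·R2: [0, 0, -2, -3, -4, -2]
R4 ← R4 + (1/2)·R2: [0, 0, -1/2, -1/2, -1/2, 0]
R5 ← R5 − (3/2)·R2: [0, 0, -1, -3, -5, -4]
R6 ← R6 − (3/2)·R2: [0, 0, -5, -3, -1, 4]
R4 ← R4 − (1/4)·R3: [0, 0, 0, 1/4, 1/2, 1/2]
R5 ← R5 − (1/2)·R3: [0, 0, 0, -3/2, -3, -3]
R6 ← R6 − (5/2)·R3: [0, 0, 0, 9/2, 9, 9]
R5 ← R5 + (6)·R4: [0, 0, 0, 0, 0, 0]
R6 ← R6 − (18)·R4: [0, 0, 0, 0, 0, 0]
The echelon form has 4 nonzero rows, and every pivot lies in the first 5 columns, so rank(T) = rank([T|b]) = 4.
The system is consistent.
Free variables = (unknowns) − (rank) = 5 − 4 = 1.

1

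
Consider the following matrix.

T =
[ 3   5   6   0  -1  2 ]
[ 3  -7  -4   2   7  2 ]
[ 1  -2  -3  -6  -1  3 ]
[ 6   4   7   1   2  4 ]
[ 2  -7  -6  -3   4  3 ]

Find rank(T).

Row reduce to echelon form.
R2 ← R2 − R1: [0, -12, -10, 2, 8, 0]
R3 ← R3 − (1/3)·R1: [0, -11/3, -5, -6, -2/3, 7/3]
R4 ← R4 − (2)·R1: [0, -6, -5, 1, 4, 0]
R5 ← R5 − (2/3)·R1: [0, -31/3, -10, -3, 14/3, 5/3]
R3 ← R3 − (11/36)·R2: [0, 0, -35/18, -119/18, -28/9, 7/3]
R4 ← R4 − (1/2)·R2: [0, 0, 0, 0, 0, 0]
R5 ← R5 − (31/36)·R2: [0, 0, -25/18, -85/18, -20/9, 5/3]
R5 ← R5 − (5/7)·R3: [0, 0, 0, 0, 0, 0]
Echelon form has 3 nonzero rows, so rank(T) = 3.

3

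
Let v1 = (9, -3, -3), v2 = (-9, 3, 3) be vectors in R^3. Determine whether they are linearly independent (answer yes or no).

no

Form the matrix with these vectors as rows and row reduce.
R2 ← R2 + R1: [0, 0, 0]
1 nonzero row, so the 2 vectors span a space of dimension 1.
Since 1 < 2, the vectors are linearly dependent.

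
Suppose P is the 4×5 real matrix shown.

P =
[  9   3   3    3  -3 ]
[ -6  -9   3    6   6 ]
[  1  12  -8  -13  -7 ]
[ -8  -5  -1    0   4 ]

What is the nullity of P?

3

Row reduce to echelon form.
R2 ← R2 + (2/3)·R1: [0, -7, 5, 8, 4]
R3 ← R3 − (1/9)·R1: [0, 35/3, -25/3, -40/3, -20/3]
R4 ← R4 + (8/9)·R1: [0, -7/3, 5/3, 8/3, 4/3]
R3 ← R3 + (5/3)·R2: [0, 0, 0, 0, 0]
R4 ← R4 − (1/3)·R2: [0, 0, 0, 0, 0]
2 nonzero rows, so rank(P) = 2.
P has 5 columns; by rank–nullity, nullity = 5 − 2 = 3.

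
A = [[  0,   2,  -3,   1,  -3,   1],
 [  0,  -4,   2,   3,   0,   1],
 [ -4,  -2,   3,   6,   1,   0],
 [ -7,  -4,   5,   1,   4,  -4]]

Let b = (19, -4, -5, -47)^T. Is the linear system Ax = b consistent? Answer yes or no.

yes

Row reduce the augmented matrix [A | b].
Swap R1 ↔ R3
R4 ← R4 − (7/4)·R1: [0, -1/2, -1/4, -19/2, 9/4, -4, -153/4]
R3 ← R3 + (1/2)·R2: [0, 0, -2, 5/2, -3, 3/2, 17]
R4 ← R4 − (1/8)·R2: [0, 0, -1/2, -79/8, 9/4, -33/8, -151/4]
R4 ← R4 − (1/4)·R3: [0, 0, 0, -21/2, 3, -9/2, -42]
The echelon form has 4 nonzero rows, and every pivot lies in the first 6 columns, so rank(A) = rank([A|b]) = 4.
The system is consistent.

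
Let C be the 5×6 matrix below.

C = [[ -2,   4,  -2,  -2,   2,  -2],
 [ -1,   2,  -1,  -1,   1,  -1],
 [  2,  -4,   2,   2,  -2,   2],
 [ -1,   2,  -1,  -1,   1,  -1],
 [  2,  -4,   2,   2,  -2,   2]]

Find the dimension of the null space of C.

Row reduce to echelon form.
R2 ← R2 − (1/2)·R1: [0, 0, 0, 0, 0, 0]
R3 ← R3 + R1: [0, 0, 0, 0, 0, 0]
R4 ← R4 − (1/2)·R1: [0, 0, 0, 0, 0, 0]
R5 ← R5 + R1: [0, 0, 0, 0, 0, 0]
1 nonzero row, so rank(C) = 1.
C has 6 columns; by rank–nullity, nullity = 6 − 1 = 5.

5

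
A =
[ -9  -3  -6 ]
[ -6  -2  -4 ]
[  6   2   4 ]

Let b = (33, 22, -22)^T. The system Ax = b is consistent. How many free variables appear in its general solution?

2

Row reduce the augmented matrix [A | b].
R2 ← R2 − (2/3)·R1: [0, 0, 0, 0]
R3 ← R3 + (2/3)·R1: [0, 0, 0, 0]
The echelon form has 1 nonzero rows, and every pivot lies in the first 3 columns, so rank(A) = rank([A|b]) = 1.
The system is consistent.
Free variables = (unknowns) − (rank) = 3 − 1 = 2.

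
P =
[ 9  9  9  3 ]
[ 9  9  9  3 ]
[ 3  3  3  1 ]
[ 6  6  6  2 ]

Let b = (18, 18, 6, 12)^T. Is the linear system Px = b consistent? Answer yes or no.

Row reduce the augmented matrix [P | b].
R2 ← R2 − R1: [0, 0, 0, 0, 0]
R3 ← R3 − (1/3)·R1: [0, 0, 0, 0, 0]
R4 ← R4 − (2/3)·R1: [0, 0, 0, 0, 0]
The echelon form has 1 nonzero rows, and every pivot lies in the first 4 columns, so rank(P) = rank([P|b]) = 1.
The system is consistent.

yes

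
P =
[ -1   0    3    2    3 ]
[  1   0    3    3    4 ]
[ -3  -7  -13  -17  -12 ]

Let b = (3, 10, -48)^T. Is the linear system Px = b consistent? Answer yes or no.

yes

Row reduce the augmented matrix [P | b].
R2 ← R2 + R1: [0, 0, 6, 5, 7, 13]
R3 ← R3 − (3)·R1: [0, -7, -22, -23, -21, -57]
Swap R2 ↔ R3
The echelon form has 3 nonzero rows, and every pivot lies in the first 5 columns, so rank(P) = rank([P|b]) = 3.
The system is consistent.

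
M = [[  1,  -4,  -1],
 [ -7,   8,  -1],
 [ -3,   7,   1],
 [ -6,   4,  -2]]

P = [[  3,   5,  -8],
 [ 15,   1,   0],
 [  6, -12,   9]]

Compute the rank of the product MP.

First compute MP:
[[-63,  13, -17],
 [ 93, -15,  47],
 [102, -20,  33],
 [ 30,  -2,  30]]
Now row reduce the product.
R2 ← R2 + (31/21)·R1: [0, 88/21, 460/21]
R3 ← R3 + (34/21)·R1: [0, 22/21, 115/21]
R4 ← R4 + (10/21)·R1: [0, 88/21, 460/21]
R3 ← R3 − (1/4)·R2: [0, 0, 0]
R4 ← R4 − R2: [0, 0, 0]
2 nonzero rows, so rank(MP) = 2.

2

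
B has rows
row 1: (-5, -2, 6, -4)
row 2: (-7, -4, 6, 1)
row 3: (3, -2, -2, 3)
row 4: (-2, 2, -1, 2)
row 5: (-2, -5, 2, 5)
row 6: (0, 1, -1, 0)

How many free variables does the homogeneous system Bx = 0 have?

0

Row reduce to echelon form.
R2 ← R2 − (7/5)·R1: [0, -6/5, -12/5, 33/5]
R3 ← R3 + (3/5)·R1: [0, -16/5, 8/5, 3/5]
R4 ← R4 − (2/5)·R1: [0, 14/5, -17/5, 18/5]
R5 ← R5 − (2/5)·R1: [0, -21/5, -2/5, 33/5]
R3 ← R3 − (8/3)·R2: [0, 0, 8, -17]
R4 ← R4 + (7/3)·R2: [0, 0, -9, 19]
R5 ← R5 − (7/2)·R2: [0, 0, 8, -33/2]
R6 ← R6 + (5/6)·R2: [0, 0, -3, 11/2]
R4 ← R4 + (9/8)·R3: [0, 0, 0, -1/8]
R5 ← R5 − R3: [0, 0, 0, 1/2]
R6 ← R6 + (3/8)·R3: [0, 0, 0, -7/8]
R5 ← R5 + (4)·R4: [0, 0, 0, 0]
R6 ← R6 − (7)·R4: [0, 0, 0, 0]
4 nonzero rows, so rank(B) = 4.
B has 4 columns; by rank–nullity, nullity = 4 − 4 = 0.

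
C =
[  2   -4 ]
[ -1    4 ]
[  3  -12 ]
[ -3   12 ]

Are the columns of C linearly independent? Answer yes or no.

yes

Row reduce C to echelon form.
R2 ← R2 + (1/2)·R1: [0, 2]
R3 ← R3 − (3/2)·R1: [0, -6]
R4 ← R4 + (3/2)·R1: [0, 6]
R3 ← R3 + (3)·R2: [0, 0]
R4 ← R4 − (3)·R2: [0, 0]
2 pivots among 2 columns.
Every column is a pivot column, so the columns are linearly independent.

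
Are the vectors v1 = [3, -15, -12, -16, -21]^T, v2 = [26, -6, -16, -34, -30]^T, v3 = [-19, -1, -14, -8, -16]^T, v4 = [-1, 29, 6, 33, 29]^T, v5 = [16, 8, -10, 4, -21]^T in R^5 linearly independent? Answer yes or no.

Form the matrix with these vectors as rows and row reduce.
R2 ← R2 − (26/3)·R1: [0, 124, 88, 314/3, 152]
R3 ← R3 + (19/3)·R1: [0, -96, -90, -328/3, -149]
R4 ← R4 + (1/3)·R1: [0, 24, 2, 83/3, 22]
R5 ← R5 − (16/3)·R1: [0, 88, 54, 268/3, 91]
R3 ← R3 + (24/31)·R2: [0, 0, -678/31, -2632/93, -971/31]
R4 ← R4 − (6/31)·R2: [0, 0, -466/31, 689/93, -230/31]
R5 ← R5 − (22/31)·R2: [0, 0, -262/31, 1400/93, -523/31]
R4 ← R4 − (233/339)·R3: [0, 0, 0, 27317/1017, 4783/339]
R5 ← R5 − (131/339)·R3: [0, 0, 0, 26432/1017, -1616/339]
R5 ← R5 − (448/463)·R4: [0, 0, 0, 0, -8528/463]
5 nonzero rows, so the 5 vectors span a space of dimension 5.
Since 5 = 5, the vectors are linearly independent.

yes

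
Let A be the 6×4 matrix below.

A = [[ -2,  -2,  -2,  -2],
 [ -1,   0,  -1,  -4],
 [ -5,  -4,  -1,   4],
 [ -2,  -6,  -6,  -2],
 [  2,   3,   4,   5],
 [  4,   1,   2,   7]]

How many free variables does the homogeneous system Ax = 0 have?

Row reduce to echelon form.
R2 ← R2 − (1/2)·R1: [0, 1, 0, -3]
R3 ← R3 − (5/2)·R1: [0, 1, 4, 9]
R4 ← R4 − R1: [0, -4, -4, 0]
R5 ← R5 + R1: [0, 1, 2, 3]
R6 ← R6 + (2)·R1: [0, -3, -2, 3]
R3 ← R3 − R2: [0, 0, 4, 12]
R4 ← R4 + (4)·R2: [0, 0, -4, -12]
R5 ← R5 − R2: [0, 0, 2, 6]
R6 ← R6 + (3)·R2: [0, 0, -2, -6]
R4 ← R4 + R3: [0, 0, 0, 0]
R5 ← R5 − (1/2)·R3: [0, 0, 0, 0]
R6 ← R6 + (1/2)·R3: [0, 0, 0, 0]
3 nonzero rows, so rank(A) = 3.
A has 4 columns; by rank–nullity, nullity = 4 − 3 = 1.

1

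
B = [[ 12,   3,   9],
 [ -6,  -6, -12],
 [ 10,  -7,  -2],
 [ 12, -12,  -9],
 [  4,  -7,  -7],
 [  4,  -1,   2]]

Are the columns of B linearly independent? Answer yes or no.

Row reduce B to echelon form.
R2 ← R2 + (1/2)·R1: [0, -9/2, -15/2]
R3 ← R3 − (5/6)·R1: [0, -19/2, -19/2]
R4 ← R4 − R1: [0, -15, -18]
R5 ← R5 − (1/3)·R1: [0, -8, -10]
R6 ← R6 − (1/3)·R1: [0, -2, -1]
R3 ← R3 − (19/9)·R2: [0, 0, 19/3]
R4 ← R4 − (10/3)·R2: [0, 0, 7]
R5 ← R5 − (16/9)·R2: [0, 0, 10/3]
R6 ← R6 − (4/9)·R2: [0, 0, 7/3]
R4 ← R4 − (21/19)·R3: [0, 0, 0]
R5 ← R5 − (10/19)·R3: [0, 0, 0]
R6 ← R6 − (7/19)·R3: [0, 0, 0]
3 pivots among 3 columns.
Every column is a pivot column, so the columns are linearly independent.

yes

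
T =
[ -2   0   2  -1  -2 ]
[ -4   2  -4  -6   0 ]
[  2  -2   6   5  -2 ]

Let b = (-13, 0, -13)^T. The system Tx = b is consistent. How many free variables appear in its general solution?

3

Row reduce the augmented matrix [T | b].
R2 ← R2 − (2)·R1: [0, 2, -8, -4, 4, 26]
R3 ← R3 + R1: [0, -2, 8, 4, -4, -26]
R3 ← R3 + R2: [0, 0, 0, 0, 0, 0]
The echelon form has 2 nonzero rows, and every pivot lies in the first 5 columns, so rank(T) = rank([T|b]) = 2.
The system is consistent.
Free variables = (unknowns) − (rank) = 5 − 2 = 3.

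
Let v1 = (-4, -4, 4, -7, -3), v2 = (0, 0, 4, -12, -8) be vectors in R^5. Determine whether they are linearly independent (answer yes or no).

yes

Form the matrix with these vectors as rows and row reduce.
2 nonzero rows, so the 2 vectors span a space of dimension 2.
Since 2 = 2, the vectors are linearly independent.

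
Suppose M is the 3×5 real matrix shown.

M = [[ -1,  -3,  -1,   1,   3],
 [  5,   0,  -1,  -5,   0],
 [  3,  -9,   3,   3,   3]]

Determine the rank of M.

3

Row reduce to echelon form.
R2 ← R2 + (5)·R1: [0, -15, -6, 0, 15]
R3 ← R3 + (3)·R1: [0, -18, 0, 6, 12]
R3 ← R3 − (6/5)·R2: [0, 0, 36/5, 6, -6]
Echelon form has 3 nonzero rows, so rank(M) = 3.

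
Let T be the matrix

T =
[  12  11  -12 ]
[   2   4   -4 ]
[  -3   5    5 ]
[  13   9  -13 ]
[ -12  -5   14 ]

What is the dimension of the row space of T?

Row reduce to echelon form.
R2 ← R2 − (1/6)·R1: [0, 13/6, -2]
R3 ← R3 + (1/4)·R1: [0, 31/4, 2]
R4 ← R4 − (13/12)·R1: [0, -35/12, 0]
R5 ← R5 + R1: [0, 6, 2]
R3 ← R3 − (93/26)·R2: [0, 0, 119/13]
R4 ← R4 + (35/26)·R2: [0, 0, -35/13]
R5 ← R5 − (36/13)·R2: [0, 0, 98/13]
R4 ← R4 + (5/17)·R3: [0, 0, 0]
R5 ← R5 − (14/17)·R3: [0, 0, 0]
Echelon form has 3 nonzero rows, so rank(T) = 3.
The row space has dimension equal to the rank: 3.

3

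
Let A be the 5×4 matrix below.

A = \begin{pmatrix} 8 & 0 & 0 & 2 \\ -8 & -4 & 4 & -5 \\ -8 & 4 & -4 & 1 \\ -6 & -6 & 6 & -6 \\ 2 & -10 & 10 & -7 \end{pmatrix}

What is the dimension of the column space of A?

Row reduce to echelon form.
R2 ← R2 + R1: [0, -4, 4, -3]
R3 ← R3 + R1: [0, 4, -4, 3]
R4 ← R4 + (3/4)·R1: [0, -6, 6, -9/2]
R5 ← R5 − (1/4)·R1: [0, -10, 10, -15/2]
R3 ← R3 + R2: [0, 0, 0, 0]
R4 ← R4 − (3/2)·R2: [0, 0, 0, 0]
R5 ← R5 − (5/2)·R2: [0, 0, 0, 0]
Echelon form has 2 nonzero rows, so rank(A) = 2.
The column space has dimension equal to the rank: 2.

2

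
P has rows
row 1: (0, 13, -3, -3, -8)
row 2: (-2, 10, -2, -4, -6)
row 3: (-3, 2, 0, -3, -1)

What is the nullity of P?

3

Row reduce to echelon form.
Swap R1 ↔ R2
R3 ← R3 − (3/2)·R1: [0, -13, 3, 3, 8]
R3 ← R3 + R2: [0, 0, 0, 0, 0]
2 nonzero rows, so rank(P) = 2.
P has 5 columns; by rank–nullity, nullity = 5 − 2 = 3.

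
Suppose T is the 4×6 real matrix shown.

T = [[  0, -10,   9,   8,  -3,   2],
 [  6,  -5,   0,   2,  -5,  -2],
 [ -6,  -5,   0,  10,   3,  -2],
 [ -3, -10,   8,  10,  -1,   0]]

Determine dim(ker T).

2

Row reduce to echelon form.
Swap R1 ↔ R2
R3 ← R3 + R1: [0, -10, 0, 12, -2, -4]
R4 ← R4 + (1/2)·R1: [0, -25/2, 8, 11, -7/2, -1]
R3 ← R3 − R2: [0, 0, -9, 4, 1, -6]
R4 ← R4 − (5/4)·R2: [0, 0, -13/4, 1, 1/4, -7/2]
R4 ← R4 − (13/36)·R3: [0, 0, 0, -4/9, -1/9, -4/3]
4 nonzero rows, so rank(T) = 4.
T has 6 columns; by rank–nullity, nullity = 6 − 4 = 2.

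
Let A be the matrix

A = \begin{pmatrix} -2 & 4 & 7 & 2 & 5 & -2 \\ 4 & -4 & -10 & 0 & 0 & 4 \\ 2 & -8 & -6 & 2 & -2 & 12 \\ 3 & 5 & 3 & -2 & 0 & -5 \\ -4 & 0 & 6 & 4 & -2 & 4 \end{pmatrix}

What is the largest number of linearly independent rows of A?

5

Row reduce to echelon form.
R2 ← R2 + (2)·R1: [0, 4, 4, 4, 10, 0]
R3 ← R3 + R1: [0, -4, 1, 4, 3, 10]
R4 ← R4 + (3/2)·R1: [0, 11, 27/2, 1, 15/2, -8]
R5 ← R5 − (2)·R1: [0, -8, -8, 0, -12, 8]
R3 ← R3 + R2: [0, 0, 5, 8, 13, 10]
R4 ← R4 − (11/4)·R2: [0, 0, 5/2, -10, -20, -8]
R5 ← R5 + (2)·R2: [0, 0, 0, 8, 8, 8]
R4 ← R4 − (1/2)·R3: [0, 0, 0, -14, -53/2, -13]
R5 ← R5 + (4/7)·R4: [0, 0, 0, 0, -50/7, 4/7]
Echelon form has 5 nonzero rows, so rank(A) = 5.
The rank gives the maximum number of linearly independent rows: 5.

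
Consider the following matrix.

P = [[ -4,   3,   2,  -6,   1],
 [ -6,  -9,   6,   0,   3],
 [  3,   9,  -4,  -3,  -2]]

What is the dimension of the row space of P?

2

Row reduce to echelon form.
R2 ← R2 − (3/2)·R1: [0, -27/2, 3, 9, 3/2]
R3 ← R3 + (3/4)·R1: [0, 45/4, -5/2, -15/2, -5/4]
R3 ← R3 + (5/6)·R2: [0, 0, 0, 0, 0]
Echelon form has 2 nonzero rows, so rank(P) = 2.
The row space has dimension equal to the rank: 2.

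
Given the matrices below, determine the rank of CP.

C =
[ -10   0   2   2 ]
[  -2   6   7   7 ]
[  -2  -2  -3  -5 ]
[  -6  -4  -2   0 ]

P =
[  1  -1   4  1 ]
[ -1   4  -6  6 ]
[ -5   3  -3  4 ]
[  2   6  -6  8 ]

First compute CP:
[[-16,  28, -58,  14],
 [-29,  89, -107, 118],
 [  5, -45,  43, -66],
 [  8, -16,   6, -38]]
Now row reduce the product.
R2 ← R2 − (29/16)·R1: [0, 153/4, -15/8, 741/8]
R3 ← R3 + (5/16)·R1: [0, -145/4, 199/8, -493/8]
R4 ← R4 + (1/2)·R1: [0, -2, -23, -31]
R3 ← R3 + (145/153)·R2: [0, 0, 1178/51, 1334/51]
R4 ← R4 + (8/153)·R2: [0, 0, -1178/51, -1334/51]
R4 ← R4 + R3: [0, 0, 0, 0]
3 nonzero rows, so rank(CP) = 3.

3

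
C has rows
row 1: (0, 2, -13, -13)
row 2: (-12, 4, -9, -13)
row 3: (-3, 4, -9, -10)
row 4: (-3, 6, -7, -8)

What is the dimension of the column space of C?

Row reduce to echelon form.
Swap R1 ↔ R2
R3 ← R3 − (1/4)·R1: [0, 3, -27/4, -27/4]
R4 ← R4 − (1/4)·R1: [0, 5, -19/4, -19/4]
R3 ← R3 − (3/2)·R2: [0, 0, 51/4, 51/4]
R4 ← R4 − (5/2)·R2: [0, 0, 111/4, 111/4]
R4 ← R4 − (37/17)·R3: [0, 0, 0, 0]
Echelon form has 3 nonzero rows, so rank(C) = 3.
The column space has dimension equal to the rank: 3.

3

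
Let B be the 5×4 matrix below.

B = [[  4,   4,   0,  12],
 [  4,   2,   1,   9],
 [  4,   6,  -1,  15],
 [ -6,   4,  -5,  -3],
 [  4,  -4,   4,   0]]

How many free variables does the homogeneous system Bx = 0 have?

2

Row reduce to echelon form.
R2 ← R2 − R1: [0, -2, 1, -3]
R3 ← R3 − R1: [0, 2, -1, 3]
R4 ← R4 + (3/2)·R1: [0, 10, -5, 15]
R5 ← R5 − R1: [0, -8, 4, -12]
R3 ← R3 + R2: [0, 0, 0, 0]
R4 ← R4 + (5)·R2: [0, 0, 0, 0]
R5 ← R5 − (4)·R2: [0, 0, 0, 0]
2 nonzero rows, so rank(B) = 2.
B has 4 columns; by rank–nullity, nullity = 4 − 2 = 2.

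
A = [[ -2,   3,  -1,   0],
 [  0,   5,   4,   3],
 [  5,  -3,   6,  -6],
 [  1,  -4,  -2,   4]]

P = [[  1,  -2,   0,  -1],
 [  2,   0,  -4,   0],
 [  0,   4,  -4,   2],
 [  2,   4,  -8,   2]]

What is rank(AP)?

First compute AP:
[[  4,   0,  -8,   0],
 [ 16,  28, -60,  14],
 [-13, -10,  36,  -5],
 [  1,   6,  -8,   3]]
Now row reduce the product.
R2 ← R2 − (4)·R1: [0, 28, -28, 14]
R3 ← R3 + (13/4)·R1: [0, -10, 10, -5]
R4 ← R4 − (1/4)·R1: [0, 6, -6, 3]
R3 ← R3 + (5/14)·R2: [0, 0, 0, 0]
R4 ← R4 − (3/14)·R2: [0, 0, 0, 0]
2 nonzero rows, so rank(AP) = 2.

2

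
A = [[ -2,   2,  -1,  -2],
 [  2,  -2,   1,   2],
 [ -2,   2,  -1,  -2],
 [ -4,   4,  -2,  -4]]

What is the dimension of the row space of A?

1

Row reduce to echelon form.
R2 ← R2 + R1: [0, 0, 0, 0]
R3 ← R3 − R1: [0, 0, 0, 0]
R4 ← R4 − (2)·R1: [0, 0, 0, 0]
Echelon form has 1 nonzero row, so rank(A) = 1.
The row space has dimension equal to the rank: 1.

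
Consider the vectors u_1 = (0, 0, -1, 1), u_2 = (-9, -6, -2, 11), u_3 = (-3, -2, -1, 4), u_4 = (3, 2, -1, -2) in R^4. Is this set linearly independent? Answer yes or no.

no

Form the matrix with these vectors as rows and row reduce.
Swap R1 ↔ R2
R3 ← R3 − (1/3)·R1: [0, 0, -1/3, 1/3]
R4 ← R4 + (1/3)·R1: [0, 0, -5/3, 5/3]
R3 ← R3 − (1/3)·R2: [0, 0, 0, 0]
R4 ← R4 − (5/3)·R2: [0, 0, 0, 0]
2 nonzero rows, so the 4 vectors span a space of dimension 2.
Since 2 < 4, the vectors are linearly dependent.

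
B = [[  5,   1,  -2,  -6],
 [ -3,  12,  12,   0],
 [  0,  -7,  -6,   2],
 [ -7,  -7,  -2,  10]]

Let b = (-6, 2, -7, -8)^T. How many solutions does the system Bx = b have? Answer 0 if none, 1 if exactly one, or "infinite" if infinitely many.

0

Row reduce the augmented matrix [B | b].
R2 ← R2 + (3/5)·R1: [0, 63/5, 54/5, -18/5, -8/5]
R4 ← R4 + (7/5)·R1: [0, -28/5, -24/5, 8/5, -82/5]
R3 ← R3 + (5/9)·R2: [0, 0, 0, 0, -71/9]
R4 ← R4 + (4/9)·R2: [0, 0, 0, 0, -154/9]
R4 ← R4 − (154/71)·R3: [0, 0, 0, 0, 0]
The echelon form has 3 nonzero rows; the last pivot sits in the augmented column, so rank(B) = 2 but rank([B|b]) = 3.
Since the ranks differ, the system is inconsistent.
It has no solutions.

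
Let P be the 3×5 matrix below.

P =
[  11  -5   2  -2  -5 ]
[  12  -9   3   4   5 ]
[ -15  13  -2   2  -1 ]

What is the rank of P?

Row reduce to echelon form.
R2 ← R2 − (12/11)·R1: [0, -39/11, 9/11, 68/11, 115/11]
R3 ← R3 + (15/11)·R1: [0, 68/11, 8/11, -8/11, -86/11]
R3 ← R3 + (68/39)·R2: [0, 0, 28/13, 392/39, 406/39]
Echelon form has 3 nonzero rows, so rank(P) = 3.

3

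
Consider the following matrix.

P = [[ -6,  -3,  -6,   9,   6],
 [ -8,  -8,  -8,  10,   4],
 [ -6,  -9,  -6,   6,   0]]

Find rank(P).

2

Row reduce to echelon form.
R2 ← R2 − (4/3)·R1: [0, -4, 0, -2, -4]
R3 ← R3 − R1: [0, -6, 0, -3, -6]
R3 ← R3 − (3/2)·R2: [0, 0, 0, 0, 0]
Echelon form has 2 nonzero rows, so rank(P) = 2.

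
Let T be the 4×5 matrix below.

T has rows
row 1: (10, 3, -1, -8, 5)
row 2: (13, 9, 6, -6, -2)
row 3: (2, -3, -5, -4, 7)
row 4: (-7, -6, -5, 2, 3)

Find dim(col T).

Row reduce to echelon form.
R2 ← R2 − (13/10)·R1: [0, 51/10, 73/10, 22/5, -17/2]
R3 ← R3 − (1/5)·R1: [0, -18/5, -24/5, -12/5, 6]
R4 ← R4 + (7/10)·R1: [0, -39/10, -57/10, -18/5, 13/2]
R3 ← R3 + (12/17)·R2: [0, 0, 6/17, 12/17, 0]
R4 ← R4 + (13/17)·R2: [0, 0, -2/17, -4/17, 0]
R4 ← R4 + (1/3)·R3: [0, 0, 0, 0, 0]
Echelon form has 3 nonzero rows, so rank(T) = 3.
The column space has dimension equal to the rank: 3.

3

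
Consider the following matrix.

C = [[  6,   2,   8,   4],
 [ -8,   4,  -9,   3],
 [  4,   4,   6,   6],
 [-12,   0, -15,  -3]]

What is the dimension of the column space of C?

2

Row reduce to echelon form.
R2 ← R2 + (4/3)·R1: [0, 20/3, 5/3, 25/3]
R3 ← R3 − (2/3)·R1: [0, 8/3, 2/3, 10/3]
R4 ← R4 + (2)·R1: [0, 4, 1, 5]
R3 ← R3 − (2/5)·R2: [0, 0, 0, 0]
R4 ← R4 − (3/5)·R2: [0, 0, 0, 0]
Echelon form has 2 nonzero rows, so rank(C) = 2.
The column space has dimension equal to the rank: 2.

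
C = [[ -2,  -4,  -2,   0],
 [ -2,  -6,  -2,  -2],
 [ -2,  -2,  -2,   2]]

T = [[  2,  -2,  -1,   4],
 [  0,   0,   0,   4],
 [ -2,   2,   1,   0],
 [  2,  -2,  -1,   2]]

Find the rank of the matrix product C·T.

First compute CT:
[[  0,   0,   0, -24],
 [ -4,   4,   2, -36],
 [  4,  -4,  -2, -12]]
Now row reduce the product.
Swap R1 ↔ R2
R3 ← R3 + R1: [0, 0, 0, -48]
R3 ← R3 − (2)·R2: [0, 0, 0, 0]
2 nonzero rows, so rank(CT) = 2.

2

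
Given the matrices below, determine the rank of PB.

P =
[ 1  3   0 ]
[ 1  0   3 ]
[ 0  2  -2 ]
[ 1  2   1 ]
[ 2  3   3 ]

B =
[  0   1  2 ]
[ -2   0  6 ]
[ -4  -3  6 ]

First compute PB:
[[ -6,   1,  20],
 [-12,  -8,  20],
 [  4,   6,   0],
 [ -8,  -2,  20],
 [-18,  -7,  40]]
Now row reduce the product.
R2 ← R2 − (2)·R1: [0, -10, -20]
R3 ← R3 + (2/3)·R1: [0, 20/3, 40/3]
R4 ← R4 − (4/3)·R1: [0, -10/3, -20/3]
R5 ← R5 − (3)·R1: [0, -10, -20]
R3 ← R3 + (2/3)·R2: [0, 0, 0]
R4 ← R4 − (1/3)·R2: [0, 0, 0]
R5 ← R5 − R2: [0, 0, 0]
2 nonzero rows, so rank(PB) = 2.

2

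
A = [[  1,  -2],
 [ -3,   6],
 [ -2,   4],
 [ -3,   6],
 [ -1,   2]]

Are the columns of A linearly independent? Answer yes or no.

Row reduce A to echelon form.
R2 ← R2 + (3)·R1: [0, 0]
R3 ← R3 + (2)·R1: [0, 0]
R4 ← R4 + (3)·R1: [0, 0]
R5 ← R5 + R1: [0, 0]
1 pivot among 2 columns.
Only 1 < 2 pivot columns, so the columns are linearly dependent.

no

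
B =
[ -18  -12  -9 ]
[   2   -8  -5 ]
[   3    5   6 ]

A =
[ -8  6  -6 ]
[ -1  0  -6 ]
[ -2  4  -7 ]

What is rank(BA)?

First compute BA:
[[174, -144, 243],
 [  2,  -8,  71],
 [-41,  42, -90]]
Now row reduce the product.
R2 ← R2 − (1/87)·R1: [0, -184/29, 1978/29]
R3 ← R3 + (41/174)·R1: [0, 234/29, -1899/58]
R3 ← R3 + (117/92)·R2: [0, 0, 54]
3 nonzero rows, so rank(BA) = 3.

3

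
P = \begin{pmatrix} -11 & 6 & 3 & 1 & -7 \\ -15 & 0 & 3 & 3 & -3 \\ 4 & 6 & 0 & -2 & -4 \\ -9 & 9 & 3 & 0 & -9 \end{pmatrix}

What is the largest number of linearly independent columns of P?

2

Row reduce to echelon form.
R2 ← R2 − (15/11)·R1: [0, -90/11, -12/11, 18/11, 72/11]
R3 ← R3 + (4/11)·R1: [0, 90/11, 12/11, -18/11, -72/11]
R4 ← R4 − (9/11)·R1: [0, 45/11, 6/11, -9/11, -36/11]
R3 ← R3 + R2: [0, 0, 0, 0, 0]
R4 ← R4 + (1/2)·R2: [0, 0, 0, 0, 0]
Echelon form has 2 nonzero rows, so rank(P) = 2.
The rank gives the maximum number of linearly independent columns: 2.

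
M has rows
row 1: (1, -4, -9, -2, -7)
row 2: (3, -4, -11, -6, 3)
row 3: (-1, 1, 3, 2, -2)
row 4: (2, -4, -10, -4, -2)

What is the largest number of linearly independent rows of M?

Row reduce to echelon form.
R2 ← R2 − (3)·R1: [0, 8, 16, 0, 24]
R3 ← R3 + R1: [0, -3, -6, 0, -9]
R4 ← R4 − (2)·R1: [0, 4, 8, 0, 12]
R3 ← R3 + (3/8)·R2: [0, 0, 0, 0, 0]
R4 ← R4 − (1/2)·R2: [0, 0, 0, 0, 0]
Echelon form has 2 nonzero rows, so rank(M) = 2.
The rank gives the maximum number of linearly independent rows: 2.

2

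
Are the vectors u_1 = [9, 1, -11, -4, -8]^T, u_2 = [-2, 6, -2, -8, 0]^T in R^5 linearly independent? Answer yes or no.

yes

Form the matrix with these vectors as rows and row reduce.
R2 ← R2 + (2/9)·R1: [0, 56/9, -40/9, -80/9, -16/9]
2 nonzero rows, so the 2 vectors span a space of dimension 2.
Since 2 = 2, the vectors are linearly independent.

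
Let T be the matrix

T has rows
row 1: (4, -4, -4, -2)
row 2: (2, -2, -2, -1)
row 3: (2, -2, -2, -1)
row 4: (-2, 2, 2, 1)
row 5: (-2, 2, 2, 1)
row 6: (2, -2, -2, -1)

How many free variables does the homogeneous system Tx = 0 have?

Row reduce to echelon form.
R2 ← R2 − (1/2)·R1: [0, 0, 0, 0]
R3 ← R3 − (1/2)·R1: [0, 0, 0, 0]
R4 ← R4 + (1/2)·R1: [0, 0, 0, 0]
R5 ← R5 + (1/2)·R1: [0, 0, 0, 0]
R6 ← R6 − (1/2)·R1: [0, 0, 0, 0]
1 nonzero row, so rank(T) = 1.
T has 4 columns; by rank–nullity, nullity = 4 − 1 = 3.

3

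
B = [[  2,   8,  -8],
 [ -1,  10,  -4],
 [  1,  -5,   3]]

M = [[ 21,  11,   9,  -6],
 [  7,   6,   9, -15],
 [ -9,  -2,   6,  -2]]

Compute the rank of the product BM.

3

First compute BM:
[[170,  86,  42, -116],
 [ 85,  57,  57, -136],
 [-41, -25, -18,  63]]
Now row reduce the product.
R2 ← R2 − (1/2)·R1: [0, 14, 36, -78]
R3 ← R3 + (41/170)·R1: [0, -362/85, -669/85, 2977/85]
R3 ← R3 + (181/595)·R2: [0, 0, 1833/595, 6721/595]
3 nonzero rows, so rank(BM) = 3.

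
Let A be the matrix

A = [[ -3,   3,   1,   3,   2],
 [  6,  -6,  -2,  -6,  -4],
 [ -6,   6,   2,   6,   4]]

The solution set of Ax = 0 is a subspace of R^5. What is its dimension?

Row reduce to echelon form.
R2 ← R2 + (2)·R1: [0, 0, 0, 0, 0]
R3 ← R3 − (2)·R1: [0, 0, 0, 0, 0]
1 nonzero row, so rank(A) = 1.
A has 5 columns; by rank–nullity, nullity = 5 − 1 = 4.

4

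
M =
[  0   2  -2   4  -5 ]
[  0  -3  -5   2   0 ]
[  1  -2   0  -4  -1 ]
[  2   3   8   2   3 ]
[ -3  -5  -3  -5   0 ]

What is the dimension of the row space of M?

5

Row reduce to echelon form.
Swap R1 ↔ R3
R4 ← R4 − (2)·R1: [0, 7, 8, 10, 5]
R5 ← R5 + (3)·R1: [0, -11, -3, -17, -3]
R3 ← R3 + (2/3)·R2: [0, 0, -16/3, 16/3, -5]
R4 ← R4 + (7/3)·R2: [0, 0, -11/3, 44/3, 5]
R5 ← R5 − (11/3)·R2: [0, 0, 46/3, -73/3, -3]
R4 ← R4 − (11/16)·R3: [0, 0, 0, 11, 135/16]
R5 ← R5 + (23/8)·R3: [0, 0, 0, -9, -139/8]
R5 ← R5 + (9/11)·R4: [0, 0, 0, 0, -1843/176]
Echelon form has 5 nonzero rows, so rank(M) = 5.
The row space has dimension equal to the rank: 5.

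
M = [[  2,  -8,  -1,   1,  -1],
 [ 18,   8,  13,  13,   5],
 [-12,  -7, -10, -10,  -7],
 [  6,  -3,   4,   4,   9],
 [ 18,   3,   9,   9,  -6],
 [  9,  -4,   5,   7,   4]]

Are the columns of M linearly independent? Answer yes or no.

no

Row reduce M to echelon form.
R2 ← R2 − (9)·R1: [0, 80, 22, 4, 14]
R3 ← R3 + (6)·R1: [0, -55, -16, -4, -13]
R4 ← R4 − (3)·R1: [0, 21, 7, 1, 12]
R5 ← R5 − (9)·R1: [0, 75, 18, 0, 3]
R6 ← R6 − (9/2)·R1: [0, 32, 19/2, 5/2, 17/2]
R3 ← R3 + (11/16)·R2: [0, 0, -7/8, -5/4, -27/8]
R4 ← R4 − (21/80)·R2: [0, 0, 49/40, -1/20, 333/40]
R5 ← R5 − (15/16)·R2: [0, 0, -21/8, -15/4, -81/8]
R6 ← R6 − (2/5)·R2: [0, 0, 7/10, 9/10, 29/10]
R4 ← R4 + (7/5)·R3: [0, 0, 0, -9/5, 18/5]
R5 ← R5 − (3)·R3: [0, 0, 0, 0, 0]
R6 ← R6 + (4/5)·R3: [0, 0, 0, -1/10, 1/5]
R6 ← R6 − (1/18)·R4: [0, 0, 0, 0, 0]
4 pivots among 5 columns.
Only 4 < 5 pivot columns, so the columns are linearly dependent.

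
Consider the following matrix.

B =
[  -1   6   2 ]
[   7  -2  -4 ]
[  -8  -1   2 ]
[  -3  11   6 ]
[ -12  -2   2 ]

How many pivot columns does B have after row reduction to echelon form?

Row reduce to echelon form.
R2 ← R2 + (7)·R1: [0, 40, 10]
R3 ← R3 − (8)·R1: [0, -49, -14]
R4 ← R4 − (3)·R1: [0, -7, 0]
R5 ← R5 − (12)·R1: [0, -74, -22]
R3 ← R3 + (49/40)·R2: [0, 0, -7/4]
R4 ← R4 + (7/40)·R2: [0, 0, 7/4]
R5 ← R5 + (37/20)·R2: [0, 0, -7/2]
R4 ← R4 + R3: [0, 0, 0]
R5 ← R5 − (2)·R3: [0, 0, 0]
Echelon form has 3 nonzero rows, so rank(B) = 3.
Each nonzero row contributes one pivot column: 3 pivot columns.

3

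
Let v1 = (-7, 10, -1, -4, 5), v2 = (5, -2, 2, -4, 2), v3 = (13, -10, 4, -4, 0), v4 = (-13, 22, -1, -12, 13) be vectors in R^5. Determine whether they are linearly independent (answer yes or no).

Form the matrix with these vectors as rows and row reduce.
R2 ← R2 + (5/7)·R1: [0, 36/7, 9/7, -48/7, 39/7]
R3 ← R3 + (13/7)·R1: [0, 60/7, 15/7, -80/7, 65/7]
R4 ← R4 − (13/7)·R1: [0, 24/7, 6/7, -32/7, 26/7]
R3 ← R3 − (5/3)·R2: [0, 0, 0, 0, 0]
R4 ← R4 − (2/3)·R2: [0, 0, 0, 0, 0]
2 nonzero rows, so the 4 vectors span a space of dimension 2.
Since 2 < 4, the vectors are linearly dependent.

no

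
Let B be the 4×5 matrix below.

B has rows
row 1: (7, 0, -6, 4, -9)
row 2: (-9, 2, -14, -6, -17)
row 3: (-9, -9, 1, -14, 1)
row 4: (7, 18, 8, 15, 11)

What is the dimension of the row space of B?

4

Row reduce to echelon form.
R2 ← R2 + (9/7)·R1: [0, 2, -152/7, -6/7, -200/7]
R3 ← R3 + (9/7)·R1: [0, -9, -47/7, -62/7, -74/7]
R4 ← R4 − R1: [0, 18, 14, 11, 20]
R3 ← R3 + (9/2)·R2: [0, 0, -731/7, -89/7, -974/7]
R4 ← R4 − (9)·R2: [0, 0, 1466/7, 131/7, 1940/7]
R4 ← R4 + (1466/731)·R3: [0, 0, 0, -4959/731, -1392/731]
Echelon form has 4 nonzero rows, so rank(B) = 4.
The row space has dimension equal to the rank: 4.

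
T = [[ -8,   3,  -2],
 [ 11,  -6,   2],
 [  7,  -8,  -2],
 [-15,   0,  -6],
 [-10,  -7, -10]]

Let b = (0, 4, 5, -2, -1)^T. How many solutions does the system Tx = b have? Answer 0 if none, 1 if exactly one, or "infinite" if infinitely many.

Row reduce the augmented matrix [T | b].
R2 ← R2 + (11/8)·R1: [0, -15/8, -3/4, 4]
R3 ← R3 + (7/8)·R1: [0, -43/8, -15/4, 5]
R4 ← R4 − (15/8)·R1: [0, -45/8, -9/4, -2]
R5 ← R5 − (5/4)·R1: [0, -43/4, -15/2, -1]
R3 ← R3 − (43/15)·R2: [0, 0, -8/5, -97/15]
R4 ← R4 − (3)·R2: [0, 0, 0, -14]
R5 ← R5 − (86/15)·R2: [0, 0, -16/5, -359/15]
R5 ← R5 − (2)·R3: [0, 0, 0, -11]
R5 ← R5 − (11/14)·R4: [0, 0, 0, 0]
The echelon form has 4 nonzero rows; the last pivot sits in the augmented column, so rank(T) = 3 but rank([T|b]) = 4.
Since the ranks differ, the system is inconsistent.
It has no solutions.

0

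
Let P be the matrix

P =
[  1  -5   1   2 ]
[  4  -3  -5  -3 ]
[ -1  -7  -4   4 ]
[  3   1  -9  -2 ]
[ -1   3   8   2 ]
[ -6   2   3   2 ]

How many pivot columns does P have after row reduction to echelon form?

Row reduce to echelon form.
R2 ← R2 − (4)·R1: [0, 17, -9, -11]
R3 ← R3 + R1: [0, -12, -3, 6]
R4 ← R4 − (3)·R1: [0, 16, -12, -8]
R5 ← R5 + R1: [0, -2, 9, 4]
R6 ← R6 + (6)·R1: [0, -28, 9, 14]
R3 ← R3 + (12/17)·R2: [0, 0, -159/17, -30/17]
R4 ← R4 − (16/17)·R2: [0, 0, -60/17, 40/17]
R5 ← R5 + (2/17)·R2: [0, 0, 135/17, 46/17]
R6 ← R6 + (28/17)·R2: [0, 0, -99/17, -70/17]
R4 ← R4 − (20/53)·R3: [0, 0, 0, 160/53]
R5 ← R5 + (45/53)·R3: [0, 0, 0, 64/53]
R6 ← R6 − (33/53)·R3: [0, 0, 0, -160/53]
R5 ← R5 − (2/5)·R4: [0, 0, 0, 0]
R6 ← R6 + R4: [0, 0, 0, 0]
Echelon form has 4 nonzero rows, so rank(P) = 4.
Each nonzero row contributes one pivot column: 4 pivot columns.

4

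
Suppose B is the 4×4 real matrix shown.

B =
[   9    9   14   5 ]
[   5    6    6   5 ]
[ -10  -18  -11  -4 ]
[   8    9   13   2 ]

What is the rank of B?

3

Row reduce to echelon form.
R2 ← R2 − (5/9)·R1: [0, 1, -16/9, 20/9]
R3 ← R3 + (10/9)·R1: [0, -8, 41/9, 14/9]
R4 ← R4 − (8/9)·R1: [0, 1, 5/9, -22/9]
R3 ← R3 + (8)·R2: [0, 0, -29/3, 58/3]
R4 ← R4 − R2: [0, 0, 7/3, -14/3]
R4 ← R4 + (7/29)·R3: [0, 0, 0, 0]
Echelon form has 3 nonzero rows, so rank(B) = 3.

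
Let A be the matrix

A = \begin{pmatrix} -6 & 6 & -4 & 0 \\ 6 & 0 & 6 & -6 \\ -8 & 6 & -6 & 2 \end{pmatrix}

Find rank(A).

2

Row reduce to echelon form.
R2 ← R2 + R1: [0, 6, 2, -6]
R3 ← R3 − (4/3)·R1: [0, -2, -2/3, 2]
R3 ← R3 + (1/3)·R2: [0, 0, 0, 0]
Echelon form has 2 nonzero rows, so rank(A) = 2.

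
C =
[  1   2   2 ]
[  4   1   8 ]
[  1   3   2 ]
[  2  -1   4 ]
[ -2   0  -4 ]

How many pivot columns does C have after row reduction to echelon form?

2

Row reduce to echelon form.
R2 ← R2 − (4)·R1: [0, -7, 0]
R3 ← R3 − R1: [0, 1, 0]
R4 ← R4 − (2)·R1: [0, -5, 0]
R5 ← R5 + (2)·R1: [0, 4, 0]
R3 ← R3 + (1/7)·R2: [0, 0, 0]
R4 ← R4 − (5/7)·R2: [0, 0, 0]
R5 ← R5 + (4/7)·R2: [0, 0, 0]
Echelon form has 2 nonzero rows, so rank(C) = 2.
Each nonzero row contributes one pivot column: 2 pivot columns.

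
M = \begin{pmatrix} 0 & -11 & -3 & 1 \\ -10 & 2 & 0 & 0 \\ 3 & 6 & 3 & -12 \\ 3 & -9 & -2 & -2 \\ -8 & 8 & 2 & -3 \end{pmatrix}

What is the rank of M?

3

Row reduce to echelon form.
Swap R1 ↔ R2
R3 ← R3 + (3/10)·R1: [0, 33/5, 3, -12]
R4 ← R4 + (3/10)·R1: [0, -42/5, -2, -2]
R5 ← R5 − (4/5)·R1: [0, 32/5, 2, -3]
R3 ← R3 + (3/5)·R2: [0, 0, 6/5, -57/5]
R4 ← R4 − (42/55)·R2: [0, 0, 16/55, -152/55]
R5 ← R5 + (32/55)·R2: [0, 0, 14/55, -133/55]
R4 ← R4 − (8/33)·R3: [0, 0, 0, 0]
R5 ← R5 − (7/33)·R3: [0, 0, 0, 0]
Echelon form has 3 nonzero rows, so rank(M) = 3.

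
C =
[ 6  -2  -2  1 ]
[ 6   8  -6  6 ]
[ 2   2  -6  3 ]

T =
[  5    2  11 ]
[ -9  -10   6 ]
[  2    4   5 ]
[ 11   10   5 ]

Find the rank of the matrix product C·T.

First compute CT:
[[ 55,  34,  49],
 [ 12, -32, 114],
 [ 13, -10,  19]]
Now row reduce the product.
R2 ← R2 − (12/55)·R1: [0, -2168/55, 5682/55]
R3 ← R3 − (13/55)·R1: [0, -992/55, 408/55]
R3 ← R3 − (124/271)·R2: [0, 0, -10800/271]
3 nonzero rows, so rank(CT) = 3.

3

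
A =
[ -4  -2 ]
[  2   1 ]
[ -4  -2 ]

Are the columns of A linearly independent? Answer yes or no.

Row reduce A to echelon form.
R2 ← R2 + (1/2)·R1: [0, 0]
R3 ← R3 − R1: [0, 0]
1 pivot among 2 columns.
Only 1 < 2 pivot columns, so the columns are linearly dependent.

no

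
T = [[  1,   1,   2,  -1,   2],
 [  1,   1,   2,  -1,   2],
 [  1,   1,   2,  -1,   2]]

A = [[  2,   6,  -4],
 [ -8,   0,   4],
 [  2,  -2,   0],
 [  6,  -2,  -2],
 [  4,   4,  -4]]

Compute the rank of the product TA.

1

First compute TA:
[[  0,  12,  -6],
 [  0,  12,  -6],
 [  0,  12,  -6]]
Now row reduce the product.
R2 ← R2 − R1: [0, 0, 0]
R3 ← R3 − R1: [0, 0, 0]
1 nonzero row, so rank(TA) = 1.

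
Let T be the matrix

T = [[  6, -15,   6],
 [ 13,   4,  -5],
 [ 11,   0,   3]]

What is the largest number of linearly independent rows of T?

Row reduce to echelon form.
R2 ← R2 − (13/6)·R1: [0, 73/2, -18]
R3 ← R3 − (11/6)·R1: [0, 55/2, -8]
R3 ← R3 − (55/73)·R2: [0, 0, 406/73]
Echelon form has 3 nonzero rows, so rank(T) = 3.
The rank gives the maximum number of linearly independent rows: 3.

3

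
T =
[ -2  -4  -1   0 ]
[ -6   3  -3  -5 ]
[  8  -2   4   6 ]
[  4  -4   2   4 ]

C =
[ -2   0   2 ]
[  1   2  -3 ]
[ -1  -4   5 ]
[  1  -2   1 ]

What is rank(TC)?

2

First compute TC:
[[  1,  -4,   3],
 [ 13,  28, -41],
 [-16, -32,  48],
 [-10, -24,  34]]
Now row reduce the product.
R2 ← R2 − (13)·R1: [0, 80, -80]
R3 ← R3 + (16)·R1: [0, -96, 96]
R4 ← R4 + (10)·R1: [0, -64, 64]
R3 ← R3 + (6/5)·R2: [0, 0, 0]
R4 ← R4 + (4/5)·R2: [0, 0, 0]
2 nonzero rows, so rank(TC) = 2.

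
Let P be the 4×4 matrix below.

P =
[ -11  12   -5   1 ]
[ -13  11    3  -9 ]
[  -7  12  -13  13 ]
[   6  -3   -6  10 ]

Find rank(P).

Row reduce to echelon form.
R2 ← R2 − (13/11)·R1: [0, -35/11, 98/11, -112/11]
R3 ← R3 − (7/11)·R1: [0, 48/11, -108/11, 136/11]
R4 ← R4 + (6/11)·R1: [0, 39/11, -96/11, 116/11]
R3 ← R3 + (48/35)·R2: [0, 0, 12/5, -8/5]
R4 ← R4 + (39/35)·R2: [0, 0, 6/5, -4/5]
R4 ← R4 − (1/2)·R3: [0, 0, 0, 0]
Echelon form has 3 nonzero rows, so rank(P) = 3.

3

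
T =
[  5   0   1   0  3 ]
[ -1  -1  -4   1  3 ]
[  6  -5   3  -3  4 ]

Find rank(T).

Row reduce to echelon form.
R2 ← R2 + (1/5)·R1: [0, -1, -19/5, 1, 18/5]
R3 ← R3 − (6/5)·R1: [0, -5, 9/5, -3, 2/5]
R3 ← R3 − (5)·R2: [0, 0, 104/5, -8, -88/5]
Echelon form has 3 nonzero rows, so rank(T) = 3.

3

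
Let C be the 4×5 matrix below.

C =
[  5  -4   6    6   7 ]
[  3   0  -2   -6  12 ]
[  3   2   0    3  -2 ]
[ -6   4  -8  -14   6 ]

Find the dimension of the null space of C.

1

Row reduce to echelon form.
R2 ← R2 − (3/5)·R1: [0, 12/5, -28/5, -48/5, 39/5]
R3 ← R3 − (3/5)·R1: [0, 22/5, -18/5, -3/5, -31/5]
R4 ← R4 + (6/5)·R1: [0, -4/5, -4/5, -34/5, 72/5]
R3 ← R3 − (11/6)·R2: [0, 0, 20/3, 17, -41/2]
R4 ← R4 + (1/3)·R2: [0, 0, -8/3, -10, 17]
R4 ← R4 + (2/5)·R3: [0, 0, 0, -16/5, 44/5]
4 nonzero rows, so rank(C) = 4.
C has 5 columns; by rank–nullity, nullity = 5 − 4 = 1.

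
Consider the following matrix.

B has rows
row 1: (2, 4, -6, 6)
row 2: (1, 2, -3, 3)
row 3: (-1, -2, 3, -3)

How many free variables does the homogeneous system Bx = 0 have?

Row reduce to echelon form.
R2 ← R2 − (1/2)·R1: [0, 0, 0, 0]
R3 ← R3 + (1/2)·R1: [0, 0, 0, 0]
1 nonzero row, so rank(B) = 1.
B has 4 columns; by rank–nullity, nullity = 4 − 1 = 3.

3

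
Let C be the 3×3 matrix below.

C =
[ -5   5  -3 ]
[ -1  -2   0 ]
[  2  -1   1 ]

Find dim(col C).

Row reduce to echelon form.
R2 ← R2 − (1/5)·R1: [0, -3, 3/5]
R3 ← R3 + (2/5)·R1: [0, 1, -1/5]
R3 ← R3 + (1/3)·R2: [0, 0, 0]
Echelon form has 2 nonzero rows, so rank(C) = 2.
The column space has dimension equal to the rank: 2.

2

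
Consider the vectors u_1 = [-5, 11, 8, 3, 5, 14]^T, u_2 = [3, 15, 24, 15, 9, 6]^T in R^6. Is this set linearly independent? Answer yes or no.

yes

Form the matrix with these vectors as rows and row reduce.
R2 ← R2 + (3/5)·R1: [0, 108/5, 144/5, 84/5, 12, 72/5]
2 nonzero rows, so the 2 vectors span a space of dimension 2.
Since 2 = 2, the vectors are linearly independent.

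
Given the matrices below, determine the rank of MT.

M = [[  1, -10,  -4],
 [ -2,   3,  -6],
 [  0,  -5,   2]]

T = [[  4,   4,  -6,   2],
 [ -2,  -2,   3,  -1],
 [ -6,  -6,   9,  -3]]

1

First compute MT:
[[ 48,  48, -72,  24],
 [ 22,  22, -33,  11],
 [ -2,  -2,   3,  -1]]
Now row reduce the product.
R2 ← R2 − (11/24)·R1: [0, 0, 0, 0]
R3 ← R3 + (1/24)·R1: [0, 0, 0, 0]
1 nonzero row, so rank(MT) = 1.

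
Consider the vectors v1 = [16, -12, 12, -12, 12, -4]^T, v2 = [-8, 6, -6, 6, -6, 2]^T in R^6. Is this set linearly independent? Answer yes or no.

Form the matrix with these vectors as rows and row reduce.
R2 ← R2 + (1/2)·R1: [0, 0, 0, 0, 0, 0]
1 nonzero row, so the 2 vectors span a space of dimension 1.
Since 1 < 2, the vectors are linearly dependent.

no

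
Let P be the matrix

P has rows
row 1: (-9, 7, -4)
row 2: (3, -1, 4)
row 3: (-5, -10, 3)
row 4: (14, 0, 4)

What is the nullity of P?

0

Row reduce to echelon form.
R2 ← R2 + (1/3)·R1: [0, 4/3, 8/3]
R3 ← R3 − (5/9)·R1: [0, -125/9, 47/9]
R4 ← R4 + (14/9)·R1: [0, 98/9, -20/9]
R3 ← R3 + (125/12)·R2: [0, 0, 33]
R4 ← R4 − (49/6)·R2: [0, 0, -24]
R4 ← R4 + (8/11)·R3: [0, 0, 0]
3 nonzero rows, so rank(P) = 3.
P has 3 columns; by rank–nullity, nullity = 3 − 3 = 0.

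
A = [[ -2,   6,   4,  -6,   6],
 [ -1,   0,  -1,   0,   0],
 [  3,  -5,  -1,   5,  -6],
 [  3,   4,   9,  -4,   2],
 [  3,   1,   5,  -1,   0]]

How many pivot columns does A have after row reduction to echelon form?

3

Row reduce to echelon form.
R2 ← R2 − (1/2)·R1: [0, -3, -3, 3, -3]
R3 ← R3 + (3/2)·R1: [0, 4, 5, -4, 3]
R4 ← R4 + (3/2)·R1: [0, 13, 15, -13, 11]
R5 ← R5 + (3/2)·R1: [0, 10, 11, -10, 9]
R3 ← R3 + (4/3)·R2: [0, 0, 1, 0, -1]
R4 ← R4 + (13/3)·R2: [0, 0, 2, 0, -2]
R5 ← R5 + (10/3)·R2: [0, 0, 1, 0, -1]
R4 ← R4 − (2)·R3: [0, 0, 0, 0, 0]
R5 ← R5 − R3: [0, 0, 0, 0, 0]
Echelon form has 3 nonzero rows, so rank(A) = 3.
Each nonzero row contributes one pivot column: 3 pivot columns.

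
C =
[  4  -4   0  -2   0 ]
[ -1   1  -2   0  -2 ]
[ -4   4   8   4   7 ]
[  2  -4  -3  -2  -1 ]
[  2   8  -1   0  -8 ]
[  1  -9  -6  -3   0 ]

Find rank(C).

Row reduce to echelon form.
R2 ← R2 + (1/4)·R1: [0, 0, -2, -1/2, -2]
R3 ← R3 + R1: [0, 0, 8, 2, 7]
R4 ← R4 − (1/2)·R1: [0, -2, -3, -1, -1]
R5 ← R5 − (1/2)·R1: [0, 10, -1, 1, -8]
R6 ← R6 − (1/4)·R1: [0, -8, -6, -5/2, 0]
Swap R2 ↔ R4
R5 ← R5 + (5)·R2: [0, 0, -16, -4, -13]
R6 ← R6 − (4)·R2: [0, 0, 6, 3/2, 4]
R4 ← R4 + (1/4)·R3: [0, 0, 0, 0, -1/4]
R5 ← R5 + (2)·R3: [0, 0, 0, 0, 1]
R6 ← R6 − (3/4)·R3: [0, 0, 0, 0, -5/4]
R5 ← R5 + (4)·R4: [0, 0, 0, 0, 0]
R6 ← R6 − (5)·R4: [0, 0, 0, 0, 0]
Echelon form has 4 nonzero rows, so rank(C) = 4.

4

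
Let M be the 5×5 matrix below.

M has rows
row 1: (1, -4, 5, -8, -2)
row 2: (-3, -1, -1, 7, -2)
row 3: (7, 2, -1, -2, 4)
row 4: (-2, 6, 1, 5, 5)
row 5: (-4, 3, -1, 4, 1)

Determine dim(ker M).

1

Row reduce to echelon form.
R2 ← R2 + (3)·R1: [0, -13, 14, -17, -8]
R3 ← R3 − (7)·R1: [0, 30, -36, 54, 18]
R4 ← R4 + (2)·R1: [0, -2, 11, -11, 1]
R5 ← R5 + (4)·R1: [0, -13, 19, -28, -7]
R3 ← R3 + (30/13)·R2: [0, 0, -48/13, 192/13, -6/13]
R4 ← R4 − (2/13)·R2: [0, 0, 115/13, -109/13, 29/13]
R5 ← R5 − R2: [0, 0, 5, -11, 1]
R4 ← R4 + (115/48)·R3: [0, 0, 0, 27, 9/8]
R5 ← R5 + (65/48)·R3: [0, 0, 0, 9, 3/8]
R5 ← R5 − (1/3)·R4: [0, 0, 0, 0, 0]
4 nonzero rows, so rank(M) = 4.
M has 5 columns; by rank–nullity, nullity = 5 − 4 = 1.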